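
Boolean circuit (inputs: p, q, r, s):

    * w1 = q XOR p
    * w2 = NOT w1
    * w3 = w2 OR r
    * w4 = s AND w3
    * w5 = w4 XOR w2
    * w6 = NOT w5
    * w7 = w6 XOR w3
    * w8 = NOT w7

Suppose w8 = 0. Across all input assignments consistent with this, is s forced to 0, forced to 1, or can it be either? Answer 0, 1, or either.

Both values of s occur among assignments with w8 = 0:
  s=0: p=0, q=0, r=0, s=0
  s=1: p=0, q=1, r=0, s=1

either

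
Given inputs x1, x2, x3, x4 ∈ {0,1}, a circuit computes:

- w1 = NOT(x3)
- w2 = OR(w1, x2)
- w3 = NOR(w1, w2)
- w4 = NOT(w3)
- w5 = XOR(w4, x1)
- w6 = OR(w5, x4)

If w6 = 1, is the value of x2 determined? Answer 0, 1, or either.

Both values of x2 occur among assignments with w6 = 1:
  x2=0: x1=0, x2=0, x3=0, x4=0
  x2=1: x1=0, x2=1, x3=0, x4=0

either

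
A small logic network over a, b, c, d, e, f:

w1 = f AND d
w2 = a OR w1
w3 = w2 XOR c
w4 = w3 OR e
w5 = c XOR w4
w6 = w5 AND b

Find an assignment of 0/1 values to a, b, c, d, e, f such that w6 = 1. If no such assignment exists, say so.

a=1 b=1 c=0 d=0 e=1 f=0

Check with a=1 b=1 c=0 d=0 e=1 f=0:
w1 = f AND d = 0 AND 0 = 0
w2 = a OR w1 = 1 OR 0 = 1
w3 = w2 XOR c = 1 XOR 0 = 1
w4 = w3 OR e = 1 OR 1 = 1
w5 = c XOR w4 = 0 XOR 1 = 1
w6 = w5 AND b = 1 AND 1 = 1
So w6 = 1 as required.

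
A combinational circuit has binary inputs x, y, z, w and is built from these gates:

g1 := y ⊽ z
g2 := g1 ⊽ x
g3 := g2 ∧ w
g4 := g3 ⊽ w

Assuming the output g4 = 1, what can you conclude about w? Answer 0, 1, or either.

0

g4 = g3 ⊽ w must be 1, so both g3 = 0 and w = 0.
Every assignment with g4 = 1 has w = 0; there are 8 such assignment(s).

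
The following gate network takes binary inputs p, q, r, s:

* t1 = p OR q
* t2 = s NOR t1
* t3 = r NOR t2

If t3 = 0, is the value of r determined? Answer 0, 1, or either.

either

Both values of r occur among assignments with t3 = 0:
  r=0: p=0, q=0, r=0, s=0
  r=1: p=0, q=0, r=1, s=0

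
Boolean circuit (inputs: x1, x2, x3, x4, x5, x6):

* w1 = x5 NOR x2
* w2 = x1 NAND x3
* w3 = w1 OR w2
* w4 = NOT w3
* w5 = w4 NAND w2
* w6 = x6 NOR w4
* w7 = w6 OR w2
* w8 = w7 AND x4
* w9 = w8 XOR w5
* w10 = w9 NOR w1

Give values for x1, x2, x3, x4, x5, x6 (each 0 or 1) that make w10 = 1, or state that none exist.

x1=1, x2=0, x3=0, x4=1, x5=1, x6=1

Check with x1=1, x2=0, x3=0, x4=1, x5=1, x6=1:
w1 = x5 NOR x2 = 1 NOR 0 = 0
w2 = x1 NAND x3 = 1 NAND 0 = 1
w3 = w1 OR w2 = 0 OR 1 = 1
w4 = NOT w3 = NOT 1 = 0
w5 = w4 NAND w2 = 0 NAND 1 = 1
w6 = x6 NOR w4 = 1 NOR 0 = 0
w7 = w6 OR w2 = 0 OR 1 = 1
w8 = w7 AND x4 = 1 AND 1 = 1
w9 = w8 XOR w5 = 1 XOR 1 = 0
w10 = w9 NOR w1 = 0 NOR 0 = 1
So w10 = 1 as required.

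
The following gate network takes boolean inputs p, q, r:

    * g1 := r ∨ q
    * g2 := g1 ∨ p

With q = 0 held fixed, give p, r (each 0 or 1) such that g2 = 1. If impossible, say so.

p=1, r=0

g2 = g1 ∨ p must be 1, so at least one of g1, p is 1.
Check with q = 0 and p=1, r=0:
g1 = r ∨ q = 0 ∨ 0 = 0
g2 = g1 ∨ p = 0 ∨ 1 = 1
So g2 = 1.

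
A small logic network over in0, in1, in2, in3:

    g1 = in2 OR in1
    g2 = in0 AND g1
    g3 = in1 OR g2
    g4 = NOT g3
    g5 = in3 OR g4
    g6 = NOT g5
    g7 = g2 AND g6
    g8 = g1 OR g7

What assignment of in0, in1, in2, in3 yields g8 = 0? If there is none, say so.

g8 = g1 OR g7 must be 0, so both g1 = 0 and g7 = 0.
g1 = in2 OR in1 must be 0, so both in2 = 0 and in1 = 0.
Check with in0=1, in1=0, in2=0, in3=0:
g1 = in2 OR in1 = 0 OR 0 = 0
g2 = in0 AND g1 = 1 AND 0 = 0
g3 = in1 OR g2 = 0 OR 0 = 0
g4 = NOT g3 = NOT 0 = 1
g5 = in3 OR g4 = 0 OR 1 = 1
g6 = NOT g5 = NOT 1 = 0
g7 = g2 AND g6 = 0 AND 0 = 0
g8 = g1 OR g7 = 0 OR 0 = 0
So g8 = 0 as required.

in0=1, in1=0, in2=0, in3=0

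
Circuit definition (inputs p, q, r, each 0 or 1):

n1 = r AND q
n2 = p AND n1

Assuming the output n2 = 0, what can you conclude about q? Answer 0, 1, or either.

Both values of q occur among assignments with n2 = 0:
  q=0: p=0, q=0, r=0
  q=1: p=0, q=1, r=0

either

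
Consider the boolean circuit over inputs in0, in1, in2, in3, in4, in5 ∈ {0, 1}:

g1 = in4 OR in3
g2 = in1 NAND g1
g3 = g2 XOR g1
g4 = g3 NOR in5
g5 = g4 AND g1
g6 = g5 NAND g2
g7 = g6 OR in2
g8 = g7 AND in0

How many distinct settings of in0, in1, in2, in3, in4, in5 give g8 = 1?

g8 = g7 AND in0 must be 1, so both g7 = 1 and in0 = 1.
g7 = g6 OR in2 must be 1, so at least one of g6, in2 is 1.
Enumerating the 64 input combinations, 29 give g8 = 1 and 35 give g8 = 0.

29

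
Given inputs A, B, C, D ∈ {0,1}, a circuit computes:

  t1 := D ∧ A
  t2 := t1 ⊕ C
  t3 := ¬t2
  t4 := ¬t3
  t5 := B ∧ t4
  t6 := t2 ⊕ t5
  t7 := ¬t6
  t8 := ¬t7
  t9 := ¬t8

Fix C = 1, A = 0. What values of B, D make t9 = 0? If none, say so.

B=0 D=0

Check with C = 1, A = 0 and B=0, D=0:
t1 = D ∧ A = 0 ∧ 0 = 0
t2 = t1 ⊕ C = 0 ⊕ 1 = 1
t3 = ¬t2 = ¬1 = 0
t4 = ¬t3 = ¬0 = 1
t5 = B ∧ t4 = 0 ∧ 1 = 0
t6 = t2 ⊕ t5 = 1 ⊕ 0 = 1
t7 = ¬t6 = ¬1 = 0
t8 = ¬t7 = ¬0 = 1
t9 = ¬t8 = ¬1 = 0
So t9 = 0.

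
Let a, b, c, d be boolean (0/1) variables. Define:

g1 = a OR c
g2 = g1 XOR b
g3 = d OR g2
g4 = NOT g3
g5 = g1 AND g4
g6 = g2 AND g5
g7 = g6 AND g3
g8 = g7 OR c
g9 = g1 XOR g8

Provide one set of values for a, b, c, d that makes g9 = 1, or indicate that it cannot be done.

g9 = g1 XOR g8 must be 1, so g1 and g8 differ.
Check with a=1, b=0, c=0, d=0:
g1 = a OR c = 1 OR 0 = 1
g2 = g1 XOR b = 1 XOR 0 = 1
g3 = d OR g2 = 0 OR 1 = 1
g4 = NOT g3 = NOT 1 = 0
g5 = g1 AND g4 = 1 AND 0 = 0
g6 = g2 AND g5 = 1 AND 0 = 0
g7 = g6 AND g3 = 0 AND 1 = 0
g8 = g7 OR c = 0 OR 0 = 0
g9 = g1 XOR g8 = 1 XOR 0 = 1
So g9 = 1 as required.

a=1, b=0, c=0, d=0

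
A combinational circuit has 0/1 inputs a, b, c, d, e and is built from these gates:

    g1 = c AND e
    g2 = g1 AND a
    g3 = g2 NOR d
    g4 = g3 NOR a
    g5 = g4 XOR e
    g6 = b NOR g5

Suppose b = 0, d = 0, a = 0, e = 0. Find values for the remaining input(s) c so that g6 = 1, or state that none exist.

Check with b = 0, d = 0, a = 0, e = 0 and c=0:
g1 = c AND e = 0 AND 0 = 0
g2 = g1 AND a = 0 AND 0 = 0
g3 = g2 NOR d = 0 NOR 0 = 1
g4 = g3 NOR a = 1 NOR 0 = 0
g5 = g4 XOR e = 0 XOR 0 = 0
g6 = b NOR g5 = 0 NOR 0 = 1
So g6 = 1.

c=0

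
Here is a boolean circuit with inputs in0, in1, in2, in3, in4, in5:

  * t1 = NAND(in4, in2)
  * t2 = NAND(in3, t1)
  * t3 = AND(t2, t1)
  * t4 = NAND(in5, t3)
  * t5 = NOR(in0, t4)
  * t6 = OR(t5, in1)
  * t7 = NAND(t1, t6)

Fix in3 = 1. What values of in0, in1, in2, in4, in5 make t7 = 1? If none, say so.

Check with in3 = 1 and in0=1, in1=0, in2=0, in4=0, in5=1:
t1 = NAND(in4, in2) = NAND(0, 0) = 1
t2 = NAND(in3, t1) = NAND(1, 1) = 0
t3 = AND(t2, t1) = AND(0, 1) = 0
t4 = NAND(in5, t3) = NAND(1, 0) = 1
t5 = NOR(in0, t4) = NOR(1, 1) = 0
t6 = OR(t5, in1) = OR(0, 0) = 0
t7 = NAND(t1, t6) = NAND(1, 0) = 1
So t7 = 1.

in0=1, in1=0, in2=0, in4=0, in5=1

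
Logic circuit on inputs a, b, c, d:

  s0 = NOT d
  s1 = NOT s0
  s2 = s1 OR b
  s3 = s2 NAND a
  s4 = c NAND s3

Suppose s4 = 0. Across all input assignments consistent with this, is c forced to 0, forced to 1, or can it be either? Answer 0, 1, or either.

1

s4 = c NAND s3 must be 0, so both c = 1 and s3 = 1.
s3 = s2 NAND a must be 1, so at least one of s2, a is 0.
Every assignment with s4 = 0 has c = 1; there are 5 such assignment(s).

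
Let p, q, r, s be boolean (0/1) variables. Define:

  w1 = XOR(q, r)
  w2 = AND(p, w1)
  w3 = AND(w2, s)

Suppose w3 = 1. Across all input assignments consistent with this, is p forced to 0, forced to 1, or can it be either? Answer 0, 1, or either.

1

w3 = AND(w2, s) must be 1, so both w2 = 1 and s = 1.
w2 = AND(p, w1) must be 1, so both p = 1 and w1 = 1.
Every assignment with w3 = 1 has p = 1; there are 2 such assignment(s).
  p=1, q=0, r=1, s=1
  p=1, q=1, r=0, s=1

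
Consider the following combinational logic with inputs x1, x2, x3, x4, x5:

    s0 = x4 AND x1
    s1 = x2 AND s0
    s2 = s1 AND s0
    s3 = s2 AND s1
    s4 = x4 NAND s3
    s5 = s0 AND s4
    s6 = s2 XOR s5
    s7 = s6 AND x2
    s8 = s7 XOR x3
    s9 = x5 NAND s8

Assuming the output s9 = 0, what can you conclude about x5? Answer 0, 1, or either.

s9 = x5 NAND s8 must be 0, so both x5 = 1 and s8 = 1.
s8 = s7 XOR x3 must be 1, so s7 and x3 differ.
Every assignment with s9 = 0 has x5 = 1; there are 8 such assignment(s).

1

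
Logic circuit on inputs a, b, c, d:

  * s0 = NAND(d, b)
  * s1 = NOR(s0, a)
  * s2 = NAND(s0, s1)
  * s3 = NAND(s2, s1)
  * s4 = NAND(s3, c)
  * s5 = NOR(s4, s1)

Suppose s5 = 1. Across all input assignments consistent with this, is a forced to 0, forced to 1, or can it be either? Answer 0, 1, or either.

Both values of a occur among assignments with s5 = 1:
  a=0: a=0, b=0, c=1, d=0
  a=1: a=1, b=0, c=1, d=0

either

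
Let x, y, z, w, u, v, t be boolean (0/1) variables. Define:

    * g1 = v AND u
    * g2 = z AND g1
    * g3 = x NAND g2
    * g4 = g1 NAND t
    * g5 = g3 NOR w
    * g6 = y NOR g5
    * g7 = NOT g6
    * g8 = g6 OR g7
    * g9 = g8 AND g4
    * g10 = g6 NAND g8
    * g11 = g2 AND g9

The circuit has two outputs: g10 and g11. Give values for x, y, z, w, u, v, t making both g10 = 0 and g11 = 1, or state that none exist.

x=0, y=0, z=1, w=1, u=1, v=1, t=0

Check with x=0, y=0, z=1, w=1, u=1, v=1, t=0:
g1 = v AND u = 1 AND 1 = 1
g2 = z AND g1 = 1 AND 1 = 1
g3 = x NAND g2 = 0 NAND 1 = 1
g4 = g1 NAND t = 1 NAND 0 = 1
g5 = g3 NOR w = 1 NOR 1 = 0
g6 = y NOR g5 = 0 NOR 0 = 1
g7 = NOT g6 = NOT 1 = 0
g8 = g6 OR g7 = 1 OR 0 = 1
g9 = g8 AND g4 = 1 AND 1 = 1
g10 = g6 NAND g8 = 1 NAND 1 = 0
g11 = g2 AND g9 = 1 AND 1 = 1
So g10 = 0 and g11 = 1.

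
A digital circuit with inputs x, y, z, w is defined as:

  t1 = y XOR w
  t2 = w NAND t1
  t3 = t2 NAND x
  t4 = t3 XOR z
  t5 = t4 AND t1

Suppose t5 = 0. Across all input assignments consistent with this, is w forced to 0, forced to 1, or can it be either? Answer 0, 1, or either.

Both values of w occur among assignments with t5 = 0:
  w=0: x=0, y=0, z=0, w=0
  w=1: x=0, y=0, z=1, w=1

either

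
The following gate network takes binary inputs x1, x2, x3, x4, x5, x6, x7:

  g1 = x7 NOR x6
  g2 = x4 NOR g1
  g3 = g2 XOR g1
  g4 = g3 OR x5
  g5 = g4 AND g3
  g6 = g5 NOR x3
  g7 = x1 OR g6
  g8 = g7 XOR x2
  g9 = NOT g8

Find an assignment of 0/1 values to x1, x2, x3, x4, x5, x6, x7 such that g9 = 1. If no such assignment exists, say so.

x1=0, x2=0, x3=1, x4=0, x5=0, x6=1, x7=1

g9 = NOT g8 must be 1, so g8 = 0.
g8 = g7 XOR x2 must be 0, so g7 and x2 are equal.
Check with x1=0, x2=0, x3=1, x4=0, x5=0, x6=1, x7=1:
g1 = x7 NOR x6 = 1 NOR 1 = 0
g2 = x4 NOR g1 = 0 NOR 0 = 1
g3 = g2 XOR g1 = 1 XOR 0 = 1
g4 = g3 OR x5 = 1 OR 0 = 1
g5 = g4 AND g3 = 1 AND 1 = 1
g6 = g5 NOR x3 = 1 NOR 1 = 0
g7 = x1 OR g6 = 0 OR 0 = 0
g8 = g7 XOR x2 = 0 XOR 0 = 0
g9 = NOT g8 = NOT 0 = 1
So g9 = 1 as required.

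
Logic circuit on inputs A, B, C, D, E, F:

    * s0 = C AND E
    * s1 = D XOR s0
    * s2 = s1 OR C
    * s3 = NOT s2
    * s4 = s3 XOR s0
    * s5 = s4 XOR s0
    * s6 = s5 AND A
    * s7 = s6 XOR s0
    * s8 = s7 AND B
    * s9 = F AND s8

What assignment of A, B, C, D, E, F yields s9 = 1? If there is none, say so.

A=1 B=1 C=0 D=0 E=0 F=1

Check with A=1 B=1 C=0 D=0 E=0 F=1:
s0 = C AND E = 0 AND 0 = 0
s1 = D XOR s0 = 0 XOR 0 = 0
s2 = s1 OR C = 0 OR 0 = 0
s3 = NOT s2 = NOT 0 = 1
s4 = s3 XOR s0 = 1 XOR 0 = 1
s5 = s4 XOR s0 = 1 XOR 0 = 1
s6 = s5 AND A = 1 AND 1 = 1
s7 = s6 XOR s0 = 1 XOR 0 = 1
s8 = s7 AND B = 1 AND 1 = 1
s9 = F AND s8 = 1 AND 1 = 1
So s9 = 1 as required.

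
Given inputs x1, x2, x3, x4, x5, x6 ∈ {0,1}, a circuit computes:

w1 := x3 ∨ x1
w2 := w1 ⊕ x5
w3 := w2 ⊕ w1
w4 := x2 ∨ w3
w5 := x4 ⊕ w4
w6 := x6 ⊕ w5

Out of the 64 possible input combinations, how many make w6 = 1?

32

w6 = x6 ⊕ w5 must be 1, so x6 and w5 differ.
Enumerating the 64 input combinations, 32 give w6 = 1 and 32 give w6 = 0.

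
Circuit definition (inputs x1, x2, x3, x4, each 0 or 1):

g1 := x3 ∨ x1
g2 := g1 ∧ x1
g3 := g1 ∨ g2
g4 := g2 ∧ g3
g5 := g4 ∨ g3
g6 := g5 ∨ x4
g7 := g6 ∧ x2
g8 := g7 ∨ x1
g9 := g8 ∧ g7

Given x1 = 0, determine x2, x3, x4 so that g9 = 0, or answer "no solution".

x2=1, x3=0, x4=0

Check with x1 = 0 and x2=1, x3=0, x4=0:
g1 = x3 ∨ x1 = 0 ∨ 0 = 0
g2 = g1 ∧ x1 = 0 ∧ 0 = 0
g3 = g1 ∨ g2 = 0 ∨ 0 = 0
g4 = g2 ∧ g3 = 0 ∧ 0 = 0
g5 = g4 ∨ g3 = 0 ∨ 0 = 0
g6 = g5 ∨ x4 = 0 ∨ 0 = 0
g7 = g6 ∧ x2 = 0 ∧ 1 = 0
g8 = g7 ∨ x1 = 0 ∨ 0 = 0
g9 = g8 ∧ g7 = 0 ∧ 0 = 0
So g9 = 0.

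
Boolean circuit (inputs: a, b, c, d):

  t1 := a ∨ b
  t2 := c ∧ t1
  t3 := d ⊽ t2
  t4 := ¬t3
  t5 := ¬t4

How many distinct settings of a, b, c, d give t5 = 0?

t5 = ¬t4 must be 0, so t4 = 1.
t4 = ¬t3 must be 1, so t3 = 0.
t3 = d ⊽ t2 must be 0, so at least one of d, t2 is 1.
Enumerating the 16 input combinations, 11 give t5 = 0 and 5 give t5 = 1.

11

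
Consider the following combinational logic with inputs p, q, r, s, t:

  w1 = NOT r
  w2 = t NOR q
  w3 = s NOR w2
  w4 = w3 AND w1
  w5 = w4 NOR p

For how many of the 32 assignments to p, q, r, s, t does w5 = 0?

w5 = w4 NOR p must be 0, so at least one of w4, p is 1.
Enumerating the 32 input combinations, 19 give w5 = 0 and 13 give w5 = 1.

19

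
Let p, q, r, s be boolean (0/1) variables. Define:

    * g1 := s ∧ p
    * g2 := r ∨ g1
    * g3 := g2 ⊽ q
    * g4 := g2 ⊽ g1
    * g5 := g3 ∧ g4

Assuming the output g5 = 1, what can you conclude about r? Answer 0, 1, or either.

0

g5 = g3 ∧ g4 must be 1, so both g3 = 1 and g4 = 1.
g3 = g2 ⊽ q must be 1, so both g2 = 0 and q = 0.
g4 = g2 ⊽ g1 must be 1, so both g2 = 0 and g1 = 0.
Every assignment with g5 = 1 has r = 0; there are 3 such assignment(s).
  p=0, q=0, r=0, s=0
  p=0, q=0, r=0, s=1
  p=1, q=0, r=0, s=0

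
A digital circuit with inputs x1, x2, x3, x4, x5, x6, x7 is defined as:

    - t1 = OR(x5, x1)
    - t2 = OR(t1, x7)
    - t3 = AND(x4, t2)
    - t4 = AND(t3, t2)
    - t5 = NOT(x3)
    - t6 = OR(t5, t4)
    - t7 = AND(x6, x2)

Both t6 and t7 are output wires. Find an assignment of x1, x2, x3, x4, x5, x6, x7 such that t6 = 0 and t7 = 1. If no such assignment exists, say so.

Check with x1=1 x2=1 x3=1 x4=0 x5=1 x6=1 x7=0:
t1 = OR(x5, x1) = OR(1, 1) = 1
t2 = OR(t1, x7) = OR(1, 0) = 1
t3 = AND(x4, t2) = AND(0, 1) = 0
t4 = AND(t3, t2) = AND(0, 1) = 0
t5 = NOT(x3) = NOT 1 = 0
t6 = OR(t5, t4) = OR(0, 0) = 0
t7 = AND(x6, x2) = AND(1, 1) = 1
So t6 = 0 and t7 = 1.

x1=1 x2=1 x3=1 x4=0 x5=1 x6=1 x7=0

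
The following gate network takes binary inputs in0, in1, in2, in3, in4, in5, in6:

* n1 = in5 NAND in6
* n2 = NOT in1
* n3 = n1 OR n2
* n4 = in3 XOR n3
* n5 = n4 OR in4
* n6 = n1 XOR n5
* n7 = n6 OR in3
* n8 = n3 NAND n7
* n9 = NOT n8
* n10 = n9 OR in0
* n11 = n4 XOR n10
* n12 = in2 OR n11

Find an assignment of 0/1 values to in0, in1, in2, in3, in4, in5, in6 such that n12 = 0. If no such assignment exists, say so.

n12 = in2 OR n11 must be 0, so both in2 = 0 and n11 = 0.
n11 = n4 XOR n10 must be 0, so n4 and n10 are equal.
Check with in0=1, in1=0, in2=0, in3=0, in4=1, in5=1, in6=1:
n1 = in5 NAND in6 = 1 NAND 1 = 0
n2 = NOT in1 = NOT 0 = 1
n3 = n1 OR n2 = 0 OR 1 = 1
n4 = in3 XOR n3 = 0 XOR 1 = 1
n5 = n4 OR in4 = 1 OR 1 = 1
n6 = n1 XOR n5 = 0 XOR 1 = 1
n7 = n6 OR in3 = 1 OR 0 = 1
n8 = n3 NAND n7 = 1 NAND 1 = 0
n9 = NOT n8 = NOT 0 = 1
n10 = n9 OR in0 = 1 OR 1 = 1
n11 = n4 XOR n10 = 1 XOR 1 = 0
n12 = in2 OR n11 = 0 OR 0 = 0
So n12 = 0 as required.

in0=1, in1=0, in2=0, in3=0, in4=1, in5=1, in6=1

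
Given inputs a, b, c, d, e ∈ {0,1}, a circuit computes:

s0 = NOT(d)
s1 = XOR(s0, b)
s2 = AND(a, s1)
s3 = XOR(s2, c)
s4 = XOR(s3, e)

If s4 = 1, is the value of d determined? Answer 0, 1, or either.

Both values of d occur among assignments with s4 = 1:
  d=0: a=0, b=0, c=0, d=0, e=1
  d=1: a=0, b=0, c=0, d=1, e=1

either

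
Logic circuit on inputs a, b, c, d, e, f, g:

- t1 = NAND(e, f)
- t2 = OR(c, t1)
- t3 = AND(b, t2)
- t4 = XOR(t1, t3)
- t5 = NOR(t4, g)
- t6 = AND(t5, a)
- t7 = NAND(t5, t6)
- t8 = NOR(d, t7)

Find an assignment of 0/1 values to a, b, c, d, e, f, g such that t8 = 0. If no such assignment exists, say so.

Check with a=0 b=1 c=0 d=0 e=0 f=1 g=1:
t1 = NAND(e, f) = NAND(0, 1) = 1
t2 = OR(c, t1) = OR(0, 1) = 1
t3 = AND(b, t2) = AND(1, 1) = 1
t4 = XOR(t1, t3) = XOR(1, 1) = 0
t5 = NOR(t4, g) = NOR(0, 1) = 0
t6 = AND(t5, a) = AND(0, 0) = 0
t7 = NAND(t5, t6) = NAND(0, 0) = 1
t8 = NOR(d, t7) = NOR(0, 1) = 0
So t8 = 0 as required.

a=0 b=1 c=0 d=0 e=0 f=1 g=1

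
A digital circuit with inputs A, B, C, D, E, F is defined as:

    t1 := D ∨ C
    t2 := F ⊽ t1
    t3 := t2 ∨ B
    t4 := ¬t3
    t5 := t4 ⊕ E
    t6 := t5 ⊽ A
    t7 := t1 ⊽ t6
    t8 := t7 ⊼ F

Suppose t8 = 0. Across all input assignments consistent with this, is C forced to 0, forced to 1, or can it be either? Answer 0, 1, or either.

0

t8 = t7 ⊼ F must be 0, so both t7 = 1 and F = 1.
t7 = t1 ⊽ t6 must be 1, so both t1 = 0 and t6 = 0.
t1 = D ∨ C must be 0, so both D = 0 and C = 0.
Every assignment with t8 = 0 has C = 0; there are 6 such assignment(s).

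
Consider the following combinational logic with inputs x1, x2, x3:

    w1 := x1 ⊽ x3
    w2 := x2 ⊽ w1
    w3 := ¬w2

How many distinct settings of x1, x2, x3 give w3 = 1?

w3 = ¬w2 must be 1, so w2 = 0.
w2 = x2 ⊽ w1 must be 0, so at least one of x2, w1 is 1.
Enumerating the 8 input combinations, 5 give w3 = 1 and 3 give w3 = 0.

5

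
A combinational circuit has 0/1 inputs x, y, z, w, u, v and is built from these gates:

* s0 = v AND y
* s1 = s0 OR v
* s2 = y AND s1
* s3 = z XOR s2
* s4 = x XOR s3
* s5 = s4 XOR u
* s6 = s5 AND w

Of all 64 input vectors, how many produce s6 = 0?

s6 = s5 AND w must be 0, so at least one of s5, w is 0.
Enumerating the 64 input combinations, 48 give s6 = 0 and 16 give s6 = 1.

48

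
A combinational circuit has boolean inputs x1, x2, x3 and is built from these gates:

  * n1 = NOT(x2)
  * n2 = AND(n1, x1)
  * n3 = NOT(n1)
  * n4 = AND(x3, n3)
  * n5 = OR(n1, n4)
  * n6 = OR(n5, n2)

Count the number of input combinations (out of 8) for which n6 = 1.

n6 = OR(n5, n2) must be 1, so at least one of n5, n2 is 1.
Enumerating the 8 input combinations, 6 give n6 = 1 and 2 give n6 = 0.

6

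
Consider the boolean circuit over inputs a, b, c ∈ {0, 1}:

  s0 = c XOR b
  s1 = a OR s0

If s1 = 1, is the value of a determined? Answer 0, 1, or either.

either

Both values of a occur among assignments with s1 = 1:
  a=0: a=0, b=0, c=1
  a=1: a=1, b=0, c=0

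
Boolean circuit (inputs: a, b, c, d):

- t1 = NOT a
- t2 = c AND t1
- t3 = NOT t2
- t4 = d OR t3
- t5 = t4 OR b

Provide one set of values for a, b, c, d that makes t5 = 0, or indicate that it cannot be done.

a=0, b=0, c=1, d=0

t5 = t4 OR b must be 0, so both t4 = 0 and b = 0.
t4 = d OR t3 must be 0, so both d = 0 and t3 = 0.
Check with a=0, b=0, c=1, d=0:
t1 = NOT a = NOT 0 = 1
t2 = c AND t1 = 1 AND 1 = 1
t3 = NOT t2 = NOT 1 = 0
t4 = d OR t3 = 0 OR 0 = 0
t5 = t4 OR b = 0 OR 0 = 0
So t5 = 0 as required.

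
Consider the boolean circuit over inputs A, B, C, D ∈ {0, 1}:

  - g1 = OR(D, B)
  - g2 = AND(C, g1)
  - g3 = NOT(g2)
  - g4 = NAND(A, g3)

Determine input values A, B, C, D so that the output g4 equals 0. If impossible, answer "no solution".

A=1, B=0, C=0, D=0

Check with A=1, B=0, C=0, D=0:
g1 = OR(D, B) = OR(0, 0) = 0
g2 = AND(C, g1) = AND(0, 0) = 0
g3 = NOT(g2) = NOT 0 = 1
g4 = NAND(A, g3) = NAND(1, 1) = 0
So g4 = 0 as required.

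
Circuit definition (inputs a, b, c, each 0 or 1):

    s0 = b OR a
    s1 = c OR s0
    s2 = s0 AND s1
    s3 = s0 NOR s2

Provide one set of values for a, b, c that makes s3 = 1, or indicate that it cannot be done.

a=0 b=0 c=1

s3 = s0 NOR s2 must be 1, so both s0 = 0 and s2 = 0.
s0 = b OR a must be 0, so both b = 0 and a = 0.
s2 = s0 AND s1 must be 0, so at least one of s0, s1 is 0.
Check with a=0 b=0 c=1:
s0 = b OR a = 0 OR 0 = 0
s1 = c OR s0 = 1 OR 0 = 1
s2 = s0 AND s1 = 0 AND 1 = 0
s3 = s0 NOR s2 = 0 NOR 0 = 1
So s3 = 1 as required.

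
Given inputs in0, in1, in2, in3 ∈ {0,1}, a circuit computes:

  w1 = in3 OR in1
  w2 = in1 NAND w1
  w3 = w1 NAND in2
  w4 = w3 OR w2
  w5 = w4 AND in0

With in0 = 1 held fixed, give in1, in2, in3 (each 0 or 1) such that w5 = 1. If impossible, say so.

Check with in0 = 1 and in1=1, in2=0, in3=1:
w1 = in3 OR in1 = 1 OR 1 = 1
w2 = in1 NAND w1 = 1 NAND 1 = 0
w3 = w1 NAND in2 = 1 NAND 0 = 1
w4 = w3 OR w2 = 1 OR 0 = 1
w5 = w4 AND in0 = 1 AND 1 = 1
So w5 = 1.

in1=1, in2=0, in3=1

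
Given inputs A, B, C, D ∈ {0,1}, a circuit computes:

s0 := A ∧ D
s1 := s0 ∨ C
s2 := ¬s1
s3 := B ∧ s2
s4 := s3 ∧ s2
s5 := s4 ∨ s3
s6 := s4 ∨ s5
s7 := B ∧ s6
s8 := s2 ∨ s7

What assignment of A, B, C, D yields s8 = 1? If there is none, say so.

A=0, B=1, C=0, D=0

s8 = s2 ∨ s7 must be 1, so at least one of s2, s7 is 1.
Check with A=0, B=1, C=0, D=0:
s0 = A ∧ D = 0 ∧ 0 = 0
s1 = s0 ∨ C = 0 ∨ 0 = 0
s2 = ¬s1 = ¬0 = 1
s3 = B ∧ s2 = 1 ∧ 1 = 1
s4 = s3 ∧ s2 = 1 ∧ 1 = 1
s5 = s4 ∨ s3 = 1 ∨ 1 = 1
s6 = s4 ∨ s5 = 1 ∨ 1 = 1
s7 = B ∧ s6 = 1 ∧ 1 = 1
s8 = s2 ∨ s7 = 1 ∨ 1 = 1
So s8 = 1 as required.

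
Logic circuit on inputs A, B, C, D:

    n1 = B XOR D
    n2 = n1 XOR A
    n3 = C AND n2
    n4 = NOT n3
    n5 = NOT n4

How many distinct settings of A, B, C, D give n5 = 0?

n5 = NOT n4 must be 0, so n4 = 1.
n4 = NOT n3 must be 1, so n3 = 0.
Enumerating the 16 input combinations, 12 give n5 = 0 and 4 give n5 = 1.

12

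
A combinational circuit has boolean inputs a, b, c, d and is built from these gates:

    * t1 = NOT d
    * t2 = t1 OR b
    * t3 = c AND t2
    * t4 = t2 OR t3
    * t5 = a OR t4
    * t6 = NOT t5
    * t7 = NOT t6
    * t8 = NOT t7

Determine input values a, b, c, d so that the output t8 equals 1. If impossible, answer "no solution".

a=0, b=0, c=0, d=1

Check with a=0, b=0, c=0, d=1:
t1 = NOT d = NOT 1 = 0
t2 = t1 OR b = 0 OR 0 = 0
t3 = c AND t2 = 0 AND 0 = 0
t4 = t2 OR t3 = 0 OR 0 = 0
t5 = a OR t4 = 0 OR 0 = 0
t6 = NOT t5 = NOT 0 = 1
t7 = NOT t6 = NOT 1 = 0
t8 = NOT t7 = NOT 0 = 1
So t8 = 1 as required.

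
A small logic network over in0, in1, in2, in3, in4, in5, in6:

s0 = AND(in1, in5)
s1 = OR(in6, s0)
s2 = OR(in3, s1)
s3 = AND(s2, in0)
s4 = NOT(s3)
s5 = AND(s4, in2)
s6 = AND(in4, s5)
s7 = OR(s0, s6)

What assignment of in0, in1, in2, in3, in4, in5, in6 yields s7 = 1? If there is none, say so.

s7 = OR(s0, s6) must be 1, so at least one of s0, s6 is 1.
Check with in0=0, in1=1, in2=1, in3=0, in4=1, in5=0, in6=1:
s0 = AND(in1, in5) = AND(1, 0) = 0
s1 = OR(in6, s0) = OR(1, 0) = 1
s2 = OR(in3, s1) = OR(0, 1) = 1
s3 = AND(s2, in0) = AND(1, 0) = 0
s4 = NOT(s3) = NOT 0 = 1
s5 = AND(s4, in2) = AND(1, 1) = 1
s6 = AND(in4, s5) = AND(1, 1) = 1
s7 = OR(s0, s6) = OR(0, 1) = 1
So s7 = 1 as required.

in0=0, in1=1, in2=1, in3=0, in4=1, in5=0, in6=1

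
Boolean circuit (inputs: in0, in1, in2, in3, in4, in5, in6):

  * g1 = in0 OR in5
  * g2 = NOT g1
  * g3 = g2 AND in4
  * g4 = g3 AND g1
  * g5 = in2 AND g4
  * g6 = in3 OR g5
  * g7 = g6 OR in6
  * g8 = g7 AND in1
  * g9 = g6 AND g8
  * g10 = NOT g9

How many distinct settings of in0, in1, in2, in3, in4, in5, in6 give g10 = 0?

32

g10 = NOT g9 must be 0, so g9 = 1.
Enumerating the 128 input combinations, 32 give g10 = 0 and 96 give g10 = 1.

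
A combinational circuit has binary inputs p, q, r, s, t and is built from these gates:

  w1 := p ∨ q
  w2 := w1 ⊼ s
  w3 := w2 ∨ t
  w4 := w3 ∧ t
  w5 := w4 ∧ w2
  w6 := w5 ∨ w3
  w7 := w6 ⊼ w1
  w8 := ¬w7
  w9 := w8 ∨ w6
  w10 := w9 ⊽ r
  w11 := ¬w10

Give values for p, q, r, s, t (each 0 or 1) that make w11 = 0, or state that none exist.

p=0 q=1 r=0 s=1 t=0

w11 = ¬w10 must be 0, so w10 = 1.
w10 = w9 ⊽ r must be 1, so both w9 = 0 and r = 0.
Check with p=0 q=1 r=0 s=1 t=0:
w1 = p ∨ q = 0 ∨ 1 = 1
w2 = w1 ⊼ s = 1 ⊼ 1 = 0
w3 = w2 ∨ t = 0 ∨ 0 = 0
w4 = w3 ∧ t = 0 ∧ 0 = 0
w5 = w4 ∧ w2 = 0 ∧ 0 = 0
w6 = w5 ∨ w3 = 0 ∨ 0 = 0
w7 = w6 ⊼ w1 = 0 ⊼ 1 = 1
w8 = ¬w7 = ¬1 = 0
w9 = w8 ∨ w6 = 0 ∨ 0 = 0
w10 = w9 ⊽ r = 0 ⊽ 0 = 1
w11 = ¬w10 = ¬1 = 0
So w11 = 0 as required.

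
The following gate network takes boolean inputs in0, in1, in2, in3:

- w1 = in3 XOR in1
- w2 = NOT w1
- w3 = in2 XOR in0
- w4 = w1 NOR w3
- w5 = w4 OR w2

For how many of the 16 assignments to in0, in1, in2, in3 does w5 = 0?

8

w5 = w4 OR w2 must be 0, so both w4 = 0 and w2 = 0.
w4 = w1 NOR w3 must be 0, so at least one of w1, w3 is 1.
Enumerating the 16 input combinations, 8 give w5 = 0 and 8 give w5 = 1.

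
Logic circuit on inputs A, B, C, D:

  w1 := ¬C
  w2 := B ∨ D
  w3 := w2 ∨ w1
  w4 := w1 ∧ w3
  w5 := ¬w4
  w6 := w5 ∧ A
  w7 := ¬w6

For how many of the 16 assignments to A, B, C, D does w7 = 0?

4

w7 = ¬w6 must be 0, so w6 = 1.
Satisfying assignments:
  A=1, B=0, C=1, D=0
  A=1, B=0, C=1, D=1
  A=1, B=1, C=1, D=0
  A=1, B=1, C=1, D=1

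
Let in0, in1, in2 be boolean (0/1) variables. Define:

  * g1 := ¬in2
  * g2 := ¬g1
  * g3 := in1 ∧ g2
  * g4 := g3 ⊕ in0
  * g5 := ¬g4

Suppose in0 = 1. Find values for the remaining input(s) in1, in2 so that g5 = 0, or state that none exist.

Check with in0 = 1 and in1=0, in2=1:
g1 = ¬in2 = ¬1 = 0
g2 = ¬g1 = ¬0 = 1
g3 = in1 ∧ g2 = 0 ∧ 1 = 0
g4 = g3 ⊕ in0 = 0 ⊕ 1 = 1
g5 = ¬g4 = ¬1 = 0
So g5 = 0.

in1=0, in2=1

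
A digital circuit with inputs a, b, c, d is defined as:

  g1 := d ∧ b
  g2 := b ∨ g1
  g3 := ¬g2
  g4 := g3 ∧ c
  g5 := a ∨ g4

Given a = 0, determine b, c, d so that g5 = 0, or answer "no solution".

b=1, c=1, d=0

g5 = a ∨ g4 must be 0, so both a = 0 and g4 = 0.
Check with a = 0 and b=1, c=1, d=0:
g1 = d ∧ b = 0 ∧ 1 = 0
g2 = b ∨ g1 = 1 ∨ 0 = 1
g3 = ¬g2 = ¬1 = 0
g4 = g3 ∧ c = 0 ∧ 1 = 0
g5 = a ∨ g4 = 0 ∨ 0 = 0
So g5 = 0.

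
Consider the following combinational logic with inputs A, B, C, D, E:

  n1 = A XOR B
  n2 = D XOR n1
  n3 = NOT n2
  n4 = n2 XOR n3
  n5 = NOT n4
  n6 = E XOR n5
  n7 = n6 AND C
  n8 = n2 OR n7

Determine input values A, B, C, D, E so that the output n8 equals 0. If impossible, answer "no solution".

n8 = n2 OR n7 must be 0, so both n2 = 0 and n7 = 0.
n2 = D XOR n1 must be 0, so D and n1 are equal.
n7 = n6 AND C must be 0, so at least one of n6, C is 0.
Check with A=1, B=0, C=0, D=1, E=1:
n1 = A XOR B = 1 XOR 0 = 1
n2 = D XOR n1 = 1 XOR 1 = 0
n3 = NOT n2 = NOT 0 = 1
n4 = n2 XOR n3 = 0 XOR 1 = 1
n5 = NOT n4 = NOT 1 = 0
n6 = E XOR n5 = 1 XOR 0 = 1
n7 = n6 AND C = 1 AND 0 = 0
n8 = n2 OR n7 = 0 OR 0 = 0
So n8 = 0 as required.

A=1, B=0, C=0, D=1, E=1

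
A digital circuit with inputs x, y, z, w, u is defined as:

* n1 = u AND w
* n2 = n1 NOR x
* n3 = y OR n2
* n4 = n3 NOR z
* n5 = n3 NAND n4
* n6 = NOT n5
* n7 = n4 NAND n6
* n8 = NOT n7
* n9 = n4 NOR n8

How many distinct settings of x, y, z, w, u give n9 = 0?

n9 = n4 NOR n8 must be 0, so at least one of n4, n8 is 1.
Enumerating the 32 input combinations, 5 give n9 = 0 and 27 give n9 = 1.

5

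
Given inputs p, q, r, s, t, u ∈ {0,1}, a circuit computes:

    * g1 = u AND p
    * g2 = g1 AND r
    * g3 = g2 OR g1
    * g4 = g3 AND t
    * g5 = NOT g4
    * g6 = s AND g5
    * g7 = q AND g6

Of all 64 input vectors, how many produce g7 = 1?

14

g7 = q AND g6 must be 1, so both q = 1 and g6 = 1.
g6 = s AND g5 must be 1, so both s = 1 and g5 = 1.
Enumerating the 64 input combinations, 14 give g7 = 1 and 50 give g7 = 0.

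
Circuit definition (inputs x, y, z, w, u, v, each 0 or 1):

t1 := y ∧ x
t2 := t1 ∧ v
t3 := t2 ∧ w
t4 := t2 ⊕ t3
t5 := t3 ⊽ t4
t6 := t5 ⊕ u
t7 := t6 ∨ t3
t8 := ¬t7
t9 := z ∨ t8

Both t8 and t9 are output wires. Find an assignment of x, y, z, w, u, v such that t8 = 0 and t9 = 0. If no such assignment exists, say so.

Check with x=1 y=1 z=0 w=1 u=0 v=1:
t1 = y ∧ x = 1 ∧ 1 = 1
t2 = t1 ∧ v = 1 ∧ 1 = 1
t3 = t2 ∧ w = 1 ∧ 1 = 1
t4 = t2 ⊕ t3 = 1 ⊕ 1 = 0
t5 = t3 ⊽ t4 = 1 ⊽ 0 = 0
t6 = t5 ⊕ u = 0 ⊕ 0 = 0
t7 = t6 ∨ t3 = 0 ∨ 1 = 1
t8 = ¬t7 = ¬1 = 0
t9 = z ∨ t8 = 0 ∨ 0 = 0
So t8 = 0 and t9 = 0.

x=1 y=1 z=0 w=1 u=0 v=1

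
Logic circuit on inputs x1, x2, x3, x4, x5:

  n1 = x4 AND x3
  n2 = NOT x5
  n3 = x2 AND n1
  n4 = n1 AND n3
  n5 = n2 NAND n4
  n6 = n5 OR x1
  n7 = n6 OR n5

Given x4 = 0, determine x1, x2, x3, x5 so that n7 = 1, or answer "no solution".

x1=1, x2=1, x3=0, x5=1

n7 = n6 OR n5 must be 1, so at least one of n6, n5 is 1.
Check with x4 = 0 and x1=1, x2=1, x3=0, x5=1:
n1 = x4 AND x3 = 0 AND 0 = 0
n2 = NOT x5 = NOT 1 = 0
n3 = x2 AND n1 = 1 AND 0 = 0
n4 = n1 AND n3 = 0 AND 0 = 0
n5 = n2 NAND n4 = 0 NAND 0 = 1
n6 = n5 OR x1 = 1 OR 1 = 1
n7 = n6 OR n5 = 1 OR 1 = 1
So n7 = 1.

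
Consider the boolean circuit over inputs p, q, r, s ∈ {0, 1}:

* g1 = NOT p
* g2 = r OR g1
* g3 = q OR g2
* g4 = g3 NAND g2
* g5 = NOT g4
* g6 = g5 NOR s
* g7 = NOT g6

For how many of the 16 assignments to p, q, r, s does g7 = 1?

14

g7 = NOT g6 must be 1, so g6 = 0.
g6 = g5 NOR s must be 0, so at least one of g5, s is 1.
Enumerating the 16 input combinations, 14 give g7 = 1 and 2 give g7 = 0.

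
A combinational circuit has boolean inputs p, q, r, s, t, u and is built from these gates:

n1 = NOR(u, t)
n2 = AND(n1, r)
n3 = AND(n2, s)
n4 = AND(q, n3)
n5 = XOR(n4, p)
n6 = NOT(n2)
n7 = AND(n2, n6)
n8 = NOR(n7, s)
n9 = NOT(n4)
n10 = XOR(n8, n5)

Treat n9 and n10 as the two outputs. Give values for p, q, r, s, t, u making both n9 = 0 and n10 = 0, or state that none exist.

Check with p=1, q=1, r=1, s=1, t=0, u=0:
n1 = NOR(u, t) = NOR(0, 0) = 1
n2 = AND(n1, r) = AND(1, 1) = 1
n3 = AND(n2, s) = AND(1, 1) = 1
n4 = AND(q, n3) = AND(1, 1) = 1
n5 = XOR(n4, p) = XOR(1, 1) = 0
n6 = NOT(n2) = NOT 1 = 0
n7 = AND(n2, n6) = AND(1, 0) = 0
n8 = NOR(n7, s) = NOR(0, 1) = 0
n9 = NOT(n4) = NOT 1 = 0
n10 = XOR(n8, n5) = XOR(0, 0) = 0
So n9 = 0 and n10 = 0.

p=1, q=1, r=1, s=1, t=0, u=0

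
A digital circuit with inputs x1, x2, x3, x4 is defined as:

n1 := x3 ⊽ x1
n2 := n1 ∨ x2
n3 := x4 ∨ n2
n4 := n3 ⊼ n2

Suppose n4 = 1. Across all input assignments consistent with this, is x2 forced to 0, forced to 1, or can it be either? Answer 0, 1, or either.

0

n4 = n3 ⊼ n2 must be 1, so at least one of n3, n2 is 0.
Every assignment with n4 = 1 has x2 = 0; there are 6 such assignment(s).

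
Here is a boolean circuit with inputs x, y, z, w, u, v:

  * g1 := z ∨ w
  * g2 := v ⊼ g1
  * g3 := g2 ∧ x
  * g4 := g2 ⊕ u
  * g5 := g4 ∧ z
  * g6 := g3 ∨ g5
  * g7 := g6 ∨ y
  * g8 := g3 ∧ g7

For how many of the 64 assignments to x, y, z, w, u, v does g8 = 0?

44

g8 = g3 ∧ g7 must be 0, so at least one of g3, g7 is 0.
Enumerating the 64 input combinations, 44 give g8 = 0 and 20 give g8 = 1.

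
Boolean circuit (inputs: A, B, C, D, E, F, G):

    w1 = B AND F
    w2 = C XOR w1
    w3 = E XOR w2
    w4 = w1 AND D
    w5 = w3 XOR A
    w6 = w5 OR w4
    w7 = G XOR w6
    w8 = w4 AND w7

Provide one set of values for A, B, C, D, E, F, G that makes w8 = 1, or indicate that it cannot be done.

A=1 B=1 C=0 D=1 E=1 F=1 G=0

Check with A=1 B=1 C=0 D=1 E=1 F=1 G=0:
w1 = B AND F = 1 AND 1 = 1
w2 = C XOR w1 = 0 XOR 1 = 1
w3 = E XOR w2 = 1 XOR 1 = 0
w4 = w1 AND D = 1 AND 1 = 1
w5 = w3 XOR A = 0 XOR 1 = 1
w6 = w5 OR w4 = 1 OR 1 = 1
w7 = G XOR w6 = 0 XOR 1 = 1
w8 = w4 AND w7 = 1 AND 1 = 1
So w8 = 1 as required.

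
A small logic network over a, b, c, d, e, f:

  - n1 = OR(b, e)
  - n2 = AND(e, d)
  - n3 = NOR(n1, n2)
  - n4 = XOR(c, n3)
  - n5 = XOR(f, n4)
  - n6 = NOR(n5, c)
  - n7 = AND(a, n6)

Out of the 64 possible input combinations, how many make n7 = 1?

8

n7 = AND(a, n6) must be 1, so both a = 1 and n6 = 1.
n6 = NOR(n5, c) must be 1, so both n5 = 0 and c = 0.
Enumerating the 64 input combinations, 8 give n7 = 1 and 56 give n7 = 0.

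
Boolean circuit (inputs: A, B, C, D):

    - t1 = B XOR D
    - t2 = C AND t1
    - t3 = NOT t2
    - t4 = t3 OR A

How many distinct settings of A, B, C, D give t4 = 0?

t4 = t3 OR A must be 0, so both t3 = 0 and A = 0.
t3 = NOT t2 must be 0, so t2 = 1.
t2 = C AND t1 must be 1, so both C = 1 and t1 = 1.
Satisfying assignments:
  A=0, B=0, C=1, D=1
  A=0, B=1, C=1, D=0

2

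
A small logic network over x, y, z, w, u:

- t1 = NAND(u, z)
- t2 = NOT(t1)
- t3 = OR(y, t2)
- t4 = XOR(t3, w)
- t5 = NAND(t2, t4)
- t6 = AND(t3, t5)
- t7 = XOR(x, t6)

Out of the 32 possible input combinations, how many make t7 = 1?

t7 = XOR(x, t6) must be 1, so x and t6 differ.
Enumerating the 32 input combinations, 16 give t7 = 1 and 16 give t7 = 0.

16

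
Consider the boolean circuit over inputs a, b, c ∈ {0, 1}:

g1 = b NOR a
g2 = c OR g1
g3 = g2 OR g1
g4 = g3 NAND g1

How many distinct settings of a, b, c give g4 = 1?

g4 = g3 NAND g1 must be 1, so at least one of g3, g1 is 0.
Satisfying assignments:
  a=0, b=1, c=0
  a=0, b=1, c=1
  a=1, b=0, c=0
  a=1, b=0, c=1
  a=1, b=1, c=0
  a=1, b=1, c=1

6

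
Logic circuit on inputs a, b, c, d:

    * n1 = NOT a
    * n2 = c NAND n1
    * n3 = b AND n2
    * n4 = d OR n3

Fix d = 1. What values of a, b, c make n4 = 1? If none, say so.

a=1, b=1, c=1

Check with d = 1 and a=1, b=1, c=1:
n1 = NOT a = NOT 1 = 0
n2 = c NAND n1 = 1 NAND 0 = 1
n3 = b AND n2 = 1 AND 1 = 1
n4 = d OR n3 = 1 OR 1 = 1
So n4 = 1.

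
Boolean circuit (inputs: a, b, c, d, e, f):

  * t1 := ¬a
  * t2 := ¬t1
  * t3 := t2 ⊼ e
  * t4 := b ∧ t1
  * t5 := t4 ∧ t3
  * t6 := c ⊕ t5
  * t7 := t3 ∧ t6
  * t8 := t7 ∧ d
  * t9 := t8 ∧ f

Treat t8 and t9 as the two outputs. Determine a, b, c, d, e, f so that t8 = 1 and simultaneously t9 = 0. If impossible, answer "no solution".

a=0, b=1, c=0, d=1, e=1, f=0

Check with a=0, b=1, c=0, d=1, e=1, f=0:
t1 = ¬a = ¬0 = 1
t2 = ¬t1 = ¬1 = 0
t3 = t2 ⊼ e = 0 ⊼ 1 = 1
t4 = b ∧ t1 = 1 ∧ 1 = 1
t5 = t4 ∧ t3 = 1 ∧ 1 = 1
t6 = c ⊕ t5 = 0 ⊕ 1 = 1
t7 = t3 ∧ t6 = 1 ∧ 1 = 1
t8 = t7 ∧ d = 1 ∧ 1 = 1
t9 = t8 ∧ f = 1 ∧ 0 = 0
So t8 = 1 and t9 = 0.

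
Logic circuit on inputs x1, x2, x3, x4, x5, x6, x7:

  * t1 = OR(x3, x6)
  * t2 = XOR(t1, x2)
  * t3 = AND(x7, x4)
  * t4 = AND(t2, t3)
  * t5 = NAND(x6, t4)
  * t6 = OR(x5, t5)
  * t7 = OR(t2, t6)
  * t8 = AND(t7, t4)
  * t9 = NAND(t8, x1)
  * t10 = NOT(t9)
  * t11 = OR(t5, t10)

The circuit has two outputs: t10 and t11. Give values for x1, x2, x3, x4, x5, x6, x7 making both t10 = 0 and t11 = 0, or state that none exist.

x1=0 x2=0 x3=1 x4=1 x5=1 x6=1 x7=1

Check with x1=0 x2=0 x3=1 x4=1 x5=1 x6=1 x7=1:
t1 = OR(x3, x6) = OR(1, 1) = 1
t2 = XOR(t1, x2) = XOR(1, 0) = 1
t3 = AND(x7, x4) = AND(1, 1) = 1
t4 = AND(t2, t3) = AND(1, 1) = 1
t5 = NAND(x6, t4) = NAND(1, 1) = 0
t6 = OR(x5, t5) = OR(1, 0) = 1
t7 = OR(t2, t6) = OR(1, 1) = 1
t8 = AND(t7, t4) = AND(1, 1) = 1
t9 = NAND(t8, x1) = NAND(1, 0) = 1
t10 = NOT(t9) = NOT 1 = 0
t11 = OR(t5, t10) = OR(0, 0) = 0
So t10 = 0 and t11 = 0.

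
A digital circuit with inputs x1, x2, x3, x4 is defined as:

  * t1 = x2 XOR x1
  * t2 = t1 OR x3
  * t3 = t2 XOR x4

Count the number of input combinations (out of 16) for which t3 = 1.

8

t3 = t2 XOR x4 must be 1, so t2 and x4 differ.
Enumerating the 16 input combinations, 8 give t3 = 1 and 8 give t3 = 0.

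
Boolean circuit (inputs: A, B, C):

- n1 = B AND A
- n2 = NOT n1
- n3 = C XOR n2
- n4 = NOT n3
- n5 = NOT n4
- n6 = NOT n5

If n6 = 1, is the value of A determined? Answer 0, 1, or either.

Both values of A occur among assignments with n6 = 1:
  A=0: A=0, B=0, C=1
  A=1: A=1, B=0, C=1

either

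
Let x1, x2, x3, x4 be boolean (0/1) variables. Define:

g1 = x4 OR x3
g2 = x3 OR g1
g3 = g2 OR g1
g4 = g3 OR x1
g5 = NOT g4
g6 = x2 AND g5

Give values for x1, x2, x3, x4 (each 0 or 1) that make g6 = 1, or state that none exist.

g6 = x2 AND g5 must be 1, so both x2 = 1 and g5 = 1.
Check with x1=0 x2=1 x3=0 x4=0:
g1 = x4 OR x3 = 0 OR 0 = 0
g2 = x3 OR g1 = 0 OR 0 = 0
g3 = g2 OR g1 = 0 OR 0 = 0
g4 = g3 OR x1 = 0 OR 0 = 0
g5 = NOT g4 = NOT 0 = 1
g6 = x2 AND g5 = 1 AND 1 = 1
So g6 = 1 as required.

x1=0 x2=1 x3=0 x4=0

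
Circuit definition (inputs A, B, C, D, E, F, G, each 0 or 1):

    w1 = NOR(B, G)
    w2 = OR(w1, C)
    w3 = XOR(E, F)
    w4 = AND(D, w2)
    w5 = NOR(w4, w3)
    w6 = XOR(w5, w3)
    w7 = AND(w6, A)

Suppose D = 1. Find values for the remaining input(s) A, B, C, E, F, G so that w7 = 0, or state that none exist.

w7 = AND(w6, A) must be 0, so at least one of w6, A is 0.
Check with D = 1 and A=0, B=0, C=1, E=1, F=0, G=1:
w1 = NOR(B, G) = NOR(0, 1) = 0
w2 = OR(w1, C) = OR(0, 1) = 1
w3 = XOR(E, F) = XOR(1, 0) = 1
w4 = AND(D, w2) = AND(1, 1) = 1
w5 = NOR(w4, w3) = NOR(1, 1) = 0
w6 = XOR(w5, w3) = XOR(0, 1) = 1
w7 = AND(w6, A) = AND(1, 0) = 0
So w7 = 0.

A=0 B=0 C=1 E=1 F=0 G=1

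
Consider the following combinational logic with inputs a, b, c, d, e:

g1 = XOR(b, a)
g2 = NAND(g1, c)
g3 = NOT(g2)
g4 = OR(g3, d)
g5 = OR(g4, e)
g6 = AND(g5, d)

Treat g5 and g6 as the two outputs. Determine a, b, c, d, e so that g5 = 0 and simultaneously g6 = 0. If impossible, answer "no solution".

a=1, b=0, c=0, d=0, e=0

Check with a=1, b=0, c=0, d=0, e=0:
g1 = XOR(b, a) = XOR(0, 1) = 1
g2 = NAND(g1, c) = NAND(1, 0) = 1
g3 = NOT(g2) = NOT 1 = 0
g4 = OR(g3, d) = OR(0, 0) = 0
g5 = OR(g4, e) = OR(0, 0) = 0
g6 = AND(g5, d) = AND(0, 0) = 0
So g5 = 0 and g6 = 0.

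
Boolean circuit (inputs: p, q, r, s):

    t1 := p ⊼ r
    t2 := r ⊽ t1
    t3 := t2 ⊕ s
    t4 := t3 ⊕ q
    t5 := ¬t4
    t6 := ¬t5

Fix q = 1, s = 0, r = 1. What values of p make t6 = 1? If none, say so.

t6 = ¬t5 must be 1, so t5 = 0.
t5 = ¬t4 must be 0, so t4 = 1.
Check with q = 1, s = 0, r = 1 and p=0:
t1 = p ⊼ r = 0 ⊼ 1 = 1
t2 = r ⊽ t1 = 1 ⊽ 1 = 0
t3 = t2 ⊕ s = 0 ⊕ 0 = 0
t4 = t3 ⊕ q = 0 ⊕ 1 = 1
t5 = ¬t4 = ¬1 = 0
t6 = ¬t5 = ¬0 = 1
So t6 = 1.

p=0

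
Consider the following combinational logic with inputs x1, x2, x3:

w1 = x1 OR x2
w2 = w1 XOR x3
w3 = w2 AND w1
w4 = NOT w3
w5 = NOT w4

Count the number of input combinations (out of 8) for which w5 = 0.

5

w5 = NOT w4 must be 0, so w4 = 1.
w4 = NOT w3 must be 1, so w3 = 0.
Satisfying assignments:
  x1=0, x2=0, x3=0
  x1=0, x2=0, x3=1
  x1=0, x2=1, x3=1
  x1=1, x2=0, x3=1
  x1=1, x2=1, x3=1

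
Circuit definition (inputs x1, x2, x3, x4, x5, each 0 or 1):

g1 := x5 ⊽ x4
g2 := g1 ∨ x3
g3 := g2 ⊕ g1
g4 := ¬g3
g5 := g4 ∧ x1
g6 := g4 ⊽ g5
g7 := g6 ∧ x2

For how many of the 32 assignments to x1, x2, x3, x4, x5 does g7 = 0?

26

g7 = g6 ∧ x2 must be 0, so at least one of g6, x2 is 0.
Enumerating the 32 input combinations, 26 give g7 = 0 and 6 give g7 = 1.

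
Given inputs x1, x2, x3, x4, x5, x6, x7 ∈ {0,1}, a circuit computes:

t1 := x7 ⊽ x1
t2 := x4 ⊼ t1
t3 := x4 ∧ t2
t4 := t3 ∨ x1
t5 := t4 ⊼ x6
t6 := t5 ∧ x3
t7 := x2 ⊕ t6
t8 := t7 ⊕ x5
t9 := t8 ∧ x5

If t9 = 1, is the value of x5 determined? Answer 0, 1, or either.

t9 = t8 ∧ x5 must be 1, so both t8 = 1 and x5 = 1.
t8 = t7 ⊕ x5 must be 1, so t7 and x5 differ.
Every assignment with t9 = 1 has x5 = 1; there are 32 such assignment(s).

1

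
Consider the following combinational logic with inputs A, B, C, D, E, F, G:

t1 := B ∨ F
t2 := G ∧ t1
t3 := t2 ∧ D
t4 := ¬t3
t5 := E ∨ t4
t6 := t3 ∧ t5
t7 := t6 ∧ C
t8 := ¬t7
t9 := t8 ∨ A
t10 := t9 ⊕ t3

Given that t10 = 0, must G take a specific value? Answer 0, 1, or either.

t10 = t9 ⊕ t3 must be 0, so t9 and t3 are equal.
Every assignment with t10 = 0 has G = 1; there are 21 such assignment(s).

1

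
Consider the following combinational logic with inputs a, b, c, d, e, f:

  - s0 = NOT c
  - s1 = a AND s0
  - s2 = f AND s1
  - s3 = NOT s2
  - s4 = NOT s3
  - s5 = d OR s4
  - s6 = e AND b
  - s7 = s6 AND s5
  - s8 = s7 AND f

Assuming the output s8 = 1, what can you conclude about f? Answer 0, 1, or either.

1

s8 = s7 AND f must be 1, so both s7 = 1 and f = 1.
Every assignment with s8 = 1 has f = 1; there are 5 such assignment(s).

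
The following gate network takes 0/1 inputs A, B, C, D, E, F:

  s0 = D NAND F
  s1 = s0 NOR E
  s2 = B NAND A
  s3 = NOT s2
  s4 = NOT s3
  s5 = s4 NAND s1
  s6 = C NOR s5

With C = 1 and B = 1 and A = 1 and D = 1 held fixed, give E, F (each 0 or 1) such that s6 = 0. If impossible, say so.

E=1, F=0

Check with C = 1 and B = 1 and A = 1 and D = 1 and E=1, F=0:
s0 = D NAND F = 1 NAND 0 = 1
s1 = s0 NOR E = 1 NOR 1 = 0
s2 = B NAND A = 1 NAND 1 = 0
s3 = NOT s2 = NOT 0 = 1
s4 = NOT s3 = NOT 1 = 0
s5 = s4 NAND s1 = 0 NAND 0 = 1
s6 = C NOR s5 = 1 NOR 1 = 0
So s6 = 0.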